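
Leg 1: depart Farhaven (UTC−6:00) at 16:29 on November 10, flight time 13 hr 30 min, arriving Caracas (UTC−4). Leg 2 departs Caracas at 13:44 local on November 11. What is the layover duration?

Convert departure to UTC: 16:29 + 6:00 = 22:29 UTC on Nov 10.
Add 13 hours 30 minutes flight time → 11:59 UTC (Nov 11).
Caracas is UTC−4:00, so local arrival = 11:59 − 4:00 = 07:59 on Nov 11.
Layover = 13:44 − 07:59 = 5 hours 45 minutes.

5 hours 45 minutes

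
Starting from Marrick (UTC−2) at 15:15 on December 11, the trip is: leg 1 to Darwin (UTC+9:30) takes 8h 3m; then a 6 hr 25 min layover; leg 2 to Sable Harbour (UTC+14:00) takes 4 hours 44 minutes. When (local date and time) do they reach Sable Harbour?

02:27 on December 13

Convert departure to UTC: 15:15 + 2:00 = 17:15 UTC on Dec 11.
Add 8 hours and 3 minutes leg 1 → 01:18 UTC (Dec 12).
Add 6 hours 25 minutes layover in Darwin → 07:43 UTC.
Add 4 hours 44 minutes leg 2 → 12:27 UTC.
Sable Harbour is UTC+14:00, so local arrival = 12:27 + 14:00 = 02:27 on Dec 13.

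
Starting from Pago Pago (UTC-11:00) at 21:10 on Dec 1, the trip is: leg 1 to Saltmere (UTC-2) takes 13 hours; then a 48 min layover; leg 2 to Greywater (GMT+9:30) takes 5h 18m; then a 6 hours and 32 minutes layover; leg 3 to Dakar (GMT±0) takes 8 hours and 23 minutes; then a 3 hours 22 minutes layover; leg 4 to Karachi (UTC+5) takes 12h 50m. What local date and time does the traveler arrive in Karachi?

Convert departure to UTC: 21:10 + 11:00 = 08:10 UTC on Dec 2.
Add 13 hours leg 1 → 21:10 UTC.
Add 48 minutes layover in Saltmere → 21:58 UTC.
Add 5 hours 18 minutes leg 2 → 03:16 UTC (Dec 3).
Add 6 hours 32 minutes layover in Greywater → 09:48 UTC.
Add 8 hours 23 minutes leg 3 → 18:11 UTC.
Add 3 hours 22 minutes layover in Dakar → 21:33 UTC.
Add 12 hours and 50 minutes leg 4 → 10:23 UTC (Dec 4).
Karachi is UTC+5:00, so local arrival = 10:23 + 5:00 = 15:23 on Dec 4.

15:23 on December 4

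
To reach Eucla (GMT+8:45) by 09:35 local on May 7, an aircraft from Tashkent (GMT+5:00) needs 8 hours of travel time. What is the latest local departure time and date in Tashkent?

21:50 on May 6

Target arrival in UTC: 09:35 − 8:45 = 00:50 on May 7.
Subtract 8 hours → departure 16:50 UTC on May 6.
Tashkent is UTC+5:00: 16:50 + 5:00 = 21:50 on May 6.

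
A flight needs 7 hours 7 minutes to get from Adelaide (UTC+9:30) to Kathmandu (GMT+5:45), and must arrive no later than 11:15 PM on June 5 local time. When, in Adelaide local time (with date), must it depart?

Target arrival in UTC: 11:15 PM − 5:45 = 5:30 PM on Jun 5.
Subtract 7 hours and 7 minutes → departure 10:23 AM UTC on Jun 5.
Adelaide is UTC+9:30: 10:23 AM + 9:30 = 7:53 PM on Jun 5.

7:53 PM on June 5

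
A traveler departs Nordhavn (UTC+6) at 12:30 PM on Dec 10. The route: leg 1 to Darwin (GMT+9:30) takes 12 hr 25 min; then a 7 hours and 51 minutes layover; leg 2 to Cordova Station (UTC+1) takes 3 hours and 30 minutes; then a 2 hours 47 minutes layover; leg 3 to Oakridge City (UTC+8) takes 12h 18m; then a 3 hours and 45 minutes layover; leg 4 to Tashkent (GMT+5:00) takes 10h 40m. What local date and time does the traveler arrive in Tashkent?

4:46 PM on December 12

Convert departure to UTC: 12:30 PM − 6:00 = 6:30 AM UTC on Dec 10.
Add 12 hours 25 minutes leg 1 → 6:55 PM UTC.
Add 7 hours 51 minutes layover in Darwin → 2:46 AM UTC (Dec 11).
Add 3 hours and 30 minutes leg 2 → 6:16 AM UTC.
Add 2 hours 47 minutes layover in Cordova Station → 9:03 AM UTC.
Add 12 hours 18 minutes leg 3 → 9:21 PM UTC.
Add 3 hours and 45 minutes layover in Oakridge City → 1:06 AM UTC (Dec 12).
Add 10 hours 40 minutes leg 4 → 11:46 AM UTC.
Tashkent is UTC+5:00, so local arrival = 11:46 AM + 5:00 = 4:46 PM on Dec 12.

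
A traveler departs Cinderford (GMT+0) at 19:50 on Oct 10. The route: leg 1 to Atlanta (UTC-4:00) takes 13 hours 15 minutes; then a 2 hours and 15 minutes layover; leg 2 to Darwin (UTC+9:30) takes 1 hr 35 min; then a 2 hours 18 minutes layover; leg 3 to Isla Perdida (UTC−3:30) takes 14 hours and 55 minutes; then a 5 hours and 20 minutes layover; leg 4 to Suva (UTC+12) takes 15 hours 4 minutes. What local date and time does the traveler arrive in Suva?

14:32 on Oct 13

Cinderford is at UTC+0, so departure is already 19:50 UTC on Oct 10.
Add 13 hours 15 minutes leg 1 → 09:05 UTC (Oct 11).
Add 2 hours 15 minutes layover in Atlanta → 11:20 UTC.
Add 1 hour and 35 minutes leg 2 → 12:55 UTC.
Add 2 hours 18 minutes layover in Darwin → 15:13 UTC.
Add 14 hours 55 minutes leg 3 → 06:08 UTC (Oct 12).
Add 5 hours 20 minutes layover in Isla Perdida → 11:28 UTC.
Add 15 hours and 4 minutes leg 4 → 02:32 UTC (Oct 13).
Suva is UTC+12:00, so local arrival = 02:32 + 12:00 = 14:32 on Oct 13.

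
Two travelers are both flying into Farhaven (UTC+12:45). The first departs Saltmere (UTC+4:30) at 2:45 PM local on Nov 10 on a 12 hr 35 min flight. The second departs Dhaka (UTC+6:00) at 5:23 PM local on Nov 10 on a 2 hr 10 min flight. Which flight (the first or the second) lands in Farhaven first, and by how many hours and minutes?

Flight 1 in UTC: 2:45 PM − 4:30 = 10:15 AM on Nov 10.
+12 hours 35 minutes → arrive 10:50 PM UTC on Nov 10.
Flight 2 in UTC: 5:23 PM − 6:00 = 11:23 AM on Nov 10.
+2 hours 10 minutes → arrive 1:33 PM UTC on Nov 10.
Flight 2 lands earlier by 9 hours 17 minutes.

the second, by 9 hours 17 minutes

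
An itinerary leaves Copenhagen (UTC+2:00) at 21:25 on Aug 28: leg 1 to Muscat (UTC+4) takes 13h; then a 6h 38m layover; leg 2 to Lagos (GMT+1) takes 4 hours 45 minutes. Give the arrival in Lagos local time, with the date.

Convert departure to UTC: 21:25 − 2:00 = 19:25 UTC on Aug 28.
Add 13 hours leg 1 → 08:25 UTC (Aug 29).
Add 6 hours 38 minutes layover in Muscat → 15:03 UTC.
Add 4 hours and 45 minutes leg 2 → 19:48 UTC.
Lagos is UTC+1:00, so local arrival = 19:48 + 1:00 = 20:48 on Aug 29.

20:48 on Aug 29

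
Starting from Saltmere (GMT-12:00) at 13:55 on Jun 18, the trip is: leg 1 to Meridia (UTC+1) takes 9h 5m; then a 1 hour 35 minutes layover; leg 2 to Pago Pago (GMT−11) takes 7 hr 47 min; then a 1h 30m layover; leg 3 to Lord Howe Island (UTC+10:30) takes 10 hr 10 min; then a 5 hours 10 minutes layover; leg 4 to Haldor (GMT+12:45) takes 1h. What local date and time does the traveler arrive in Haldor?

Convert departure to UTC: 13:55 + 12:00 = 01:55 UTC on Jun 19.
Add 9 hours and 5 minutes leg 1 → 11:00 UTC.
Add 1 hour 35 minutes layover in Meridia → 12:35 UTC.
Add 7 hours and 47 minutes leg 2 → 20:22 UTC.
Add 1 hour 30 minutes layover in Pago Pago → 21:52 UTC.
Add 10 hours and 10 minutes leg 3 → 08:02 UTC (Jun 20).
Add 5 hours 10 minutes layover in Lord Howe Island → 13:12 UTC.
Add 1 hour leg 4 → 14:12 UTC.
Haldor is UTC+12:45, so local arrival = 14:12 + 12:45 = 02:57 on Jun 21.

02:57 on June 21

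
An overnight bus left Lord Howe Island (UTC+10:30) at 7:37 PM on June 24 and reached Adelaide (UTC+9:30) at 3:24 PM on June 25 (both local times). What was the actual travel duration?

Departure in UTC: 7:37 PM − 10:30 = 9:07 AM on Jun 24.
Arrival in UTC: 3:24 PM − 9:30 = 5:54 AM on Jun 25.
Elapsed = 5:54 AM − 9:07 AM (+1 day) = 20 hours 47 minutes.

20 hours 47 minutes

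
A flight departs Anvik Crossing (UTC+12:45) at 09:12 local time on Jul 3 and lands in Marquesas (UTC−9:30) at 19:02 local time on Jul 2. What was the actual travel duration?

Marquesas is 22:15 behind Anvik Crossing.
Clock-face elapsed time (ignoring zones) is −14 hours 10 minutes.
Actual elapsed = −14 hours 10 minutes + 22:15 = 8 hours 5 minutes.

8 hours 5 minutes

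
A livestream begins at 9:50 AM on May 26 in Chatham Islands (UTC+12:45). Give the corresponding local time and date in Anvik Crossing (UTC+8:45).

5:50 AM on May 26

In UTC: 9:50 AM − 12:45 = 9:05 PM on May 25.
Anvik Crossing is UTC+8:45: 9:05 PM + 8:45 = 5:50 AM on May 26.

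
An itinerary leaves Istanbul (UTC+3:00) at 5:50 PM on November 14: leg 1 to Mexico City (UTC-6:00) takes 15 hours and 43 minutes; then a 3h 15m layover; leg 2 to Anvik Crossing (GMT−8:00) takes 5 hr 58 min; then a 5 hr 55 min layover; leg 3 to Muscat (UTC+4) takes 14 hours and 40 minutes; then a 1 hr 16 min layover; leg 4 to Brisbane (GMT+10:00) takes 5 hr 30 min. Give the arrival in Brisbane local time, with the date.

Convert departure to UTC: 5:50 PM − 3:00 = 2:50 PM UTC on Nov 14.
Add 15 hours and 43 minutes leg 1 → 6:33 AM UTC (Nov 15).
Add 3 hours 15 minutes layover in Mexico City → 9:48 AM UTC.
Add 5 hours 58 minutes leg 2 → 3:46 PM UTC.
Add 5 hours and 55 minutes layover in Anvik Crossing → 9:41 PM UTC.
Add 14 hours and 40 minutes leg 3 → 12:21 PM UTC (Nov 16).
Add 1 hour 16 minutes layover in Muscat → 1:37 PM UTC.
Add 5 hours and 30 minutes leg 4 → 7:07 PM UTC.
Brisbane is UTC+10:00, so local arrival = 7:07 PM + 10:00 = 5:07 AM on Nov 17.

5:07 AM on Nov 17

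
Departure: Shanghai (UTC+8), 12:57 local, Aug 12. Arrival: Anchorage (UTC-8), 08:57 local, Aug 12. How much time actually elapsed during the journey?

12 hours

Departure in UTC: 12:57 − 8:00 = 04:57 on Aug 12.
Arrival in UTC: 08:57 + 8:00 = 16:57 on Aug 12.
Elapsed = 16:57 − 04:57 = 12 hours.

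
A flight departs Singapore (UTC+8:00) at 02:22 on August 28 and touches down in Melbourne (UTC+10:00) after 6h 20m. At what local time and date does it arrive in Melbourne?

10:42 on August 28

Melbourne is 2:00 ahead of Singapore.
After 6 hours and 20 minutes it is 08:42 in Singapore.
Shift by the zone difference: 08:42 + 2:00 = 10:42 on Aug 28 in Melbourne.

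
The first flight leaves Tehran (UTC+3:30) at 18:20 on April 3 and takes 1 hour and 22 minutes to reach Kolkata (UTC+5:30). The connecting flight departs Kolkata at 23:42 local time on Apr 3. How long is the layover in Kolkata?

Convert departure to UTC: 18:20 − 3:30 = 14:50 UTC on Apr 3.
Add 1 hour 22 minutes flight time → 16:12 UTC.
Kolkata is UTC+5:30, so local arrival = 16:12 + 5:30 = 21:42 on Apr 3.
Layover = 23:42 − 21:42 = 2 hours.

2 hours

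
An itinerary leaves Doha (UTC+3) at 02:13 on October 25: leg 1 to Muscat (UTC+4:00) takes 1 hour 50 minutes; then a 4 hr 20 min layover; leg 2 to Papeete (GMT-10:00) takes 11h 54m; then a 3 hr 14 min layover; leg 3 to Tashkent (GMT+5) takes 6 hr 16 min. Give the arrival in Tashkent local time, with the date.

Convert departure to UTC: 02:13 − 3:00 = 23:13 UTC on Oct 24.
Add 1 hour 50 minutes leg 1 → 01:03 UTC (Oct 25).
Add 4 hours and 20 minutes layover in Muscat → 05:23 UTC.
Add 11 hours 54 minutes leg 2 → 17:17 UTC.
Add 3 hours 14 minutes layover in Papeete → 20:31 UTC.
Add 6 hours and 16 minutes leg 3 → 02:47 UTC (Oct 26).
Tashkent is UTC+5:00, so local arrival = 02:47 + 5:00 = 07:47 on Oct 26.

07:47 on Oct 26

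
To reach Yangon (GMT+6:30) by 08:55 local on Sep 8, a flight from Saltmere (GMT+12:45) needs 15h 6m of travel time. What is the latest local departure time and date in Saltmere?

Target arrival in UTC: 08:55 − 6:30 = 02:25 on Sep 8.
Subtract 15 hours 6 minutes → departure 11:19 UTC on Sep 7.
Saltmere is UTC+12:45: 11:19 + 12:45 = 00:04 on Sep 8.

00:04 on September 8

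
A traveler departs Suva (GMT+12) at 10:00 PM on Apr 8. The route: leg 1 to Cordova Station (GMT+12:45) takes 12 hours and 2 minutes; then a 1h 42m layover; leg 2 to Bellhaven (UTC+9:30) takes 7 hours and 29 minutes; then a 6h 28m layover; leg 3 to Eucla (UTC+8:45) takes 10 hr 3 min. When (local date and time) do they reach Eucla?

8:29 AM on April 10

Convert departure to UTC: 10:00 PM − 12:00 = 10:00 AM UTC on Apr 8.
Add 12 hours and 2 minutes leg 1 → 10:02 PM UTC.
Add 1 hour and 42 minutes layover in Cordova Station → 11:44 PM UTC.
Add 7 hours 29 minutes leg 2 → 7:13 AM UTC (Apr 9).
Add 6 hours 28 minutes layover in Bellhaven → 1:41 PM UTC.
Add 10 hours 3 minutes leg 3 → 11:44 PM UTC.
Eucla is UTC+8:45, so local arrival = 11:44 PM + 8:45 = 8:29 AM on Apr 10.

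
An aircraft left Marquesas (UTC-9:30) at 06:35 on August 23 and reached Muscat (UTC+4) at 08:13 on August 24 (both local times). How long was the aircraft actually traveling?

Muscat is 13:30 ahead of Marquesas.
Clock-face elapsed time (ignoring zones) is 25 hours 38 minutes.
Actual elapsed = 25 hours 38 minutes − 13:30 = 12 hours 8 minutes.

12 hours 8 minutes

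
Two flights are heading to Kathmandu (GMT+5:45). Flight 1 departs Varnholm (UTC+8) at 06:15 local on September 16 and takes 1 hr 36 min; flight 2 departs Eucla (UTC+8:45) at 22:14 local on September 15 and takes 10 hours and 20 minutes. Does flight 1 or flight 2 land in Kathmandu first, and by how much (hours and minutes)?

the second, by 2 minutes

Flight 1 in UTC: 06:15 − 8:00 = 22:15 on Sep 15.
+1 hour 36 minutes → arrive 23:51 UTC on Sep 15.
Flight 2 in UTC: 22:14 − 8:45 = 13:29 on Sep 15.
+10 hours and 20 minutes → arrive 23:49 UTC on Sep 15.
Flight 2 lands earlier by 2 minutes.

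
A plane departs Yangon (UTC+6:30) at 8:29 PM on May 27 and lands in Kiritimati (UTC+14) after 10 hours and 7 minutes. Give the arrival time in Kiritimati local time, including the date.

2:06 PM on May 28

Kiritimati is 7:30 ahead of Yangon.
After 10 hours and 7 minutes it is 6:36 AM (May 28) in Yangon.
Shift by the zone difference: 6:36 AM + 7:30 = 2:06 PM on May 28 in Kiritimati.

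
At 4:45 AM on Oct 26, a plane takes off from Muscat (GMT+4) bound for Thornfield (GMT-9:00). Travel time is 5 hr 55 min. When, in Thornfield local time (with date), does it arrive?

Convert departure to UTC: 4:45 AM − 4:00 = 12:45 AM UTC on Oct 26.
Add 5 hours and 55 minutes travel time → 6:40 AM UTC.
Thornfield is UTC−9:00, so local arrival = 6:40 AM − 9:00 = 9:40 PM on Oct 25.

9:40 PM on October 25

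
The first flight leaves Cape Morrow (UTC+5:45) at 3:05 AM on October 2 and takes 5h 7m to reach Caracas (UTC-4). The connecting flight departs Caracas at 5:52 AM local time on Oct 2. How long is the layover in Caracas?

Convert departure to UTC: 3:05 AM − 5:45 = 9:20 PM UTC on Oct 1.
Add 5 hours 7 minutes flight time → 2:27 AM UTC (Oct 2).
Caracas is UTC−4:00, so local arrival = 2:27 AM − 4:00 = 10:27 PM on Oct 1.
Layover = 5:52 AM − 10:27 PM (+1 day) = 7 hours 25 minutes.

7 hours 25 minutes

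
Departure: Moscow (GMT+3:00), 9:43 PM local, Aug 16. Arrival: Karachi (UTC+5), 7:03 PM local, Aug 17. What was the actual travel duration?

19 hours 20 minutes

Departure in UTC: 9:43 PM − 3:00 = 6:43 PM on Aug 16.
Arrival in UTC: 7:03 PM − 5:00 = 2:03 PM on Aug 17.
Elapsed = 2:03 PM − 6:43 PM (+1 day) = 19 hours 20 minutes.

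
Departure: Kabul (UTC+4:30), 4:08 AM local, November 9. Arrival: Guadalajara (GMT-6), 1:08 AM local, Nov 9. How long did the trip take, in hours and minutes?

7 hours 30 minutes

Departure in UTC: 4:08 AM − 4:30 = 11:38 PM on Nov 8.
Arrival in UTC: 1:08 AM + 6:00 = 7:08 AM on Nov 9.
Elapsed = 7:08 AM − 11:38 PM (+1 day) = 7 hours 30 minutes.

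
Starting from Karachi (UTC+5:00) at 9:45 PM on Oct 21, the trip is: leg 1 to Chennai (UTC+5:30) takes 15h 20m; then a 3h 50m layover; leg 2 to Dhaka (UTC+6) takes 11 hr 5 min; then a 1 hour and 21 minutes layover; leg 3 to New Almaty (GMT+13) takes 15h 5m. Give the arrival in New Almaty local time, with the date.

4:26 AM on October 24

Convert departure to UTC: 9:45 PM − 5:00 = 4:45 PM UTC on Oct 21.
Add 15 hours 20 minutes leg 1 → 8:05 AM UTC (Oct 22).
Add 3 hours 50 minutes layover in Chennai → 11:55 AM UTC.
Add 11 hours and 5 minutes leg 2 → 11:00 PM UTC.
Add 1 hour 21 minutes layover in Dhaka → 12:21 AM UTC (Oct 23).
Add 15 hours and 5 minutes leg 3 → 3:26 PM UTC.
New Almaty is UTC+13:00, so local arrival = 3:26 PM + 13:00 = 4:26 AM on Oct 24.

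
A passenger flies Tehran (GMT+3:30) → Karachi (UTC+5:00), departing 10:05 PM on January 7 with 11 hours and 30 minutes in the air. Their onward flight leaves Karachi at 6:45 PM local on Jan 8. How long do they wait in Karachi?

7 hours 40 minutes

Convert departure to UTC: 10:05 PM − 3:30 = 6:35 PM UTC on Jan 7.
Add 11 hours and 30 minutes flight time → 6:05 AM UTC (Jan 8).
Karachi is UTC+5:00, so local arrival = 6:05 AM + 5:00 = 11:05 AM on Jan 8.
Layover = 6:45 PM − 11:05 AM = 7 hours 40 minutes.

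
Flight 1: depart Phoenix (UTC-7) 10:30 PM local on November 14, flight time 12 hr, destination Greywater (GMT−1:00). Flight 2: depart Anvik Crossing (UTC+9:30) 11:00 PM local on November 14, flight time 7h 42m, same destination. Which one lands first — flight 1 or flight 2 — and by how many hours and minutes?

Flight 1 in UTC: 10:30 PM + 7:00 = 5:30 AM on Nov 15.
+12 hours → arrive 5:30 PM UTC on Nov 15.
Flight 2 in UTC: 11:00 PM − 9:30 = 1:30 PM on Nov 14.
+7 hours 42 minutes → arrive 9:12 PM UTC on Nov 14.
Flight 2 lands earlier by 20 hours 18 minutes.

the second, by 20 hours 18 minutes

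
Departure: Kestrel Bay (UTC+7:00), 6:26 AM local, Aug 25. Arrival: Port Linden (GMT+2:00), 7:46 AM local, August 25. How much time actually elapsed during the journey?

6 hours 20 minutes

Port Linden is 5:00 behind Kestrel Bay.
Clock-face elapsed time (ignoring zones) is 1 hour 20 minutes.
Actual elapsed = 1 hour 20 minutes + 5:00 = 6 hours 20 minutes.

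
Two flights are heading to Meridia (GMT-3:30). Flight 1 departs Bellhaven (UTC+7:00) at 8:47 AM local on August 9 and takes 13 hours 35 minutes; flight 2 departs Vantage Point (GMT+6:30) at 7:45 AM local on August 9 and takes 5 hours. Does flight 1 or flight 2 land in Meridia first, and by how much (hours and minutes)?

the second, by 9 hours 7 minutes

Flight 1 in UTC: 8:47 AM − 7:00 = 1:47 AM on Aug 9.
+13 hours 35 minutes → arrive 3:22 PM UTC on Aug 9.
Flight 2 in UTC: 7:45 AM − 6:30 = 1:15 AM on Aug 9.
+5 hours → arrive 6:15 AM UTC on Aug 9.
Flight 2 lands earlier by 9 hours 7 minutes.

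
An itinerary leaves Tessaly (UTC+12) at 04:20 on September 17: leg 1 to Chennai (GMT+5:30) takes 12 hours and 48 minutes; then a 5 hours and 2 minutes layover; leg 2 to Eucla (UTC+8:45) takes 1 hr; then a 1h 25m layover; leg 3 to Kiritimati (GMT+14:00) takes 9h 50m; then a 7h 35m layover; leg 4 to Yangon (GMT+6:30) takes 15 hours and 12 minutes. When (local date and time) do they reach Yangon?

03:42 on Sep 19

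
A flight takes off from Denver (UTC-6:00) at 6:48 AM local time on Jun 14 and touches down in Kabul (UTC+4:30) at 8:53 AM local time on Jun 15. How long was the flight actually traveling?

Departure in UTC: 6:48 AM + 6:00 = 12:48 PM on Jun 14.
Arrival in UTC: 8:53 AM − 4:30 = 4:23 AM on Jun 15.
Elapsed = 4:23 AM − 12:48 PM (+1 day) = 15 hours 35 minutes.

15 hours 35 minutes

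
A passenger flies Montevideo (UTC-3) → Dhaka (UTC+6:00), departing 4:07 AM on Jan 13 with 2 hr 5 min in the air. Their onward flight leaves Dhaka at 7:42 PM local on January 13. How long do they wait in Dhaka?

4 hours 30 minutes

Convert departure to UTC: 4:07 AM + 3:00 = 7:07 AM UTC on Jan 13.
Add 2 hours and 5 minutes flight time → 9:12 AM UTC.
Dhaka is UTC+6:00, so local arrival = 9:12 AM + 6:00 = 3:12 PM on Jan 13.
Layover = 7:42 PM − 3:12 PM = 4 hours 30 minutes.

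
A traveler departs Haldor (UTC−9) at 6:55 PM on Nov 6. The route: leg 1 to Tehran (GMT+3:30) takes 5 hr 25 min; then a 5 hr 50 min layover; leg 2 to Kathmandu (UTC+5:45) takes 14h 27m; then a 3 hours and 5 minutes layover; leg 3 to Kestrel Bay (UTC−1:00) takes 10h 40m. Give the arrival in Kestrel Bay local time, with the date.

Convert departure to UTC: 6:55 PM + 9:00 = 3:55 AM UTC on Nov 7.
Add 5 hours and 25 minutes leg 1 → 9:20 AM UTC.
Add 5 hours 50 minutes layover in Tehran → 3:10 PM UTC.
Add 14 hours 27 minutes leg 2 → 5:37 AM UTC (Nov 8).
Add 3 hours and 5 minutes layover in Kathmandu → 8:42 AM UTC.
Add 10 hours 40 minutes leg 3 → 7:22 PM UTC.
Kestrel Bay is UTC−1:00, so local arrival = 7:22 PM − 1:00 = 6:22 PM on Nov 8.

6:22 PM on November 8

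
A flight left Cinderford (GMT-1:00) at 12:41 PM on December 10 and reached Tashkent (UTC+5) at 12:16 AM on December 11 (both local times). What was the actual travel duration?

5 hours 35 minutes

Departure in UTC: 12:41 PM + 1:00 = 1:41 PM on Dec 10.
Arrival in UTC: 12:16 AM − 5:00 = 7:16 PM on Dec 10.
Elapsed = 7:16 PM − 1:41 PM = 5 hours 35 minutes.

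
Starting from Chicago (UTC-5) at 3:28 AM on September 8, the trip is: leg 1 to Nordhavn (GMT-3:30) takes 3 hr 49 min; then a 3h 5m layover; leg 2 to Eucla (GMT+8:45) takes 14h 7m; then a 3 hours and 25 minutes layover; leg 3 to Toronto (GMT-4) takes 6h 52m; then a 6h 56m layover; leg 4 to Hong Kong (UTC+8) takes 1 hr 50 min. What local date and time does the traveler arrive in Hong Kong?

8:32 AM on September 10

Convert departure to UTC: 3:28 AM + 5:00 = 8:28 AM UTC on Sep 8.
Add 3 hours and 49 minutes leg 1 → 12:17 PM UTC.
Add 3 hours 5 minutes layover in Nordhavn → 3:22 PM UTC.
Add 14 hours and 7 minutes leg 2 → 5:29 AM UTC (Sep 9).
Add 3 hours and 25 minutes layover in Eucla → 8:54 AM UTC.
Add 6 hours and 52 minutes leg 3 → 3:46 PM UTC.
Add 6 hours 56 minutes layover in Toronto → 10:42 PM UTC.
Add 1 hour and 50 minutes leg 4 → 12:32 AM UTC (Sep 10).
Hong Kong is UTC+8:00, so local arrival = 12:32 AM + 8:00 = 8:32 AM on Sep 10.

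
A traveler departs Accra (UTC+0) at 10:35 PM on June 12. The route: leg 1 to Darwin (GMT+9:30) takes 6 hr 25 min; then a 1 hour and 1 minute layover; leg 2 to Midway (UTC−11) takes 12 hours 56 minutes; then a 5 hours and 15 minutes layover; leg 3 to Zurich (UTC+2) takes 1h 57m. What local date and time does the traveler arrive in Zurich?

4:09 AM on June 14

Accra is at UTC+0, so departure is already 10:35 PM UTC on Jun 12.
Add 6 hours and 25 minutes leg 1 → 5:00 AM UTC (Jun 13).
Add 1 hour and 1 minute layover in Darwin → 6:01 AM UTC.
Add 12 hours and 56 minutes leg 2 → 6:57 PM UTC.
Add 5 hours 15 minutes layover in Midway → 12:12 AM UTC (Jun 14).
Add 1 hour 57 minutes leg 3 → 2:09 AM UTC.
Zurich is UTC+2:00, so local arrival = 2:09 AM + 2:00 = 4:09 AM on Jun 14.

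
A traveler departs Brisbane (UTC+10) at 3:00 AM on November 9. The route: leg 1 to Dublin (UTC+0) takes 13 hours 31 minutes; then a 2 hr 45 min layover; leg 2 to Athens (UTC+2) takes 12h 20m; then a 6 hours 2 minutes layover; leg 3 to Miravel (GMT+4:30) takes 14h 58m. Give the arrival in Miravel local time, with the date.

Convert departure to UTC: 3:00 AM − 10:00 = 5:00 PM UTC on Nov 8.
Add 13 hours and 31 minutes leg 1 → 6:31 AM UTC (Nov 9).
Add 2 hours 45 minutes layover in Dublin → 9:16 AM UTC.
Add 12 hours and 20 minutes leg 2 → 9:36 PM UTC.
Add 6 hours 2 minutes layover in Athens → 3:38 AM UTC (Nov 10).
Add 14 hours 58 minutes leg 3 → 6:36 PM UTC.
Miravel is UTC+4:30, so local arrival = 6:36 PM + 4:30 = 11:06 PM on Nov 10.

11:06 PM on November 10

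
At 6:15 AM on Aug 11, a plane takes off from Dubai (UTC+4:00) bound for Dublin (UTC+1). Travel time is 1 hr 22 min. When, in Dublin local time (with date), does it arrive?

4:37 AM on August 11

Convert departure to UTC: 6:15 AM − 4:00 = 2:15 AM UTC on Aug 11.
Add 1 hour and 22 minutes travel time → 3:37 AM UTC.
Dublin is UTC+1:00, so local arrival = 3:37 AM + 1:00 = 4:37 AM on Aug 11.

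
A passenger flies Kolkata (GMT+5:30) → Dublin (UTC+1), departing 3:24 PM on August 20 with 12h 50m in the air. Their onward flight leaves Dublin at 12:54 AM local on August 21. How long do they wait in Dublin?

1 hour 10 minutes

Convert departure to UTC: 3:24 PM − 5:30 = 9:54 AM UTC on Aug 20.
Add 12 hours 50 minutes flight time → 10:44 PM UTC.
Dublin is UTC+1:00, so local arrival = 10:44 PM + 1:00 = 11:44 PM on Aug 20.
Layover = 12:54 AM − 11:44 PM (+1 day) = 1 hour 10 minutes.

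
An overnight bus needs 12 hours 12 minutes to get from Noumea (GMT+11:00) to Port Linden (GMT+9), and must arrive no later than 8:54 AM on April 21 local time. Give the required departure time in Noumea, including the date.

10:42 PM on April 20

Target arrival in UTC: 8:54 AM − 9:00 = 11:54 PM on Apr 20.
Subtract 12 hours and 12 minutes → departure 11:42 AM UTC on Apr 20.
Noumea is UTC+11:00: 11:42 AM + 11:00 = 10:42 PM on Apr 20.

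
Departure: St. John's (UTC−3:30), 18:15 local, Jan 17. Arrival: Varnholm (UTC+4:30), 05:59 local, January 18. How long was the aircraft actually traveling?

3 hours 44 minutes

Varnholm is 8:00 ahead of St. John's.
Clock-face elapsed time (ignoring zones) is 11 hours 44 minutes.
Actual elapsed = 11 hours 44 minutes − 8:00 = 3 hours 44 minutes.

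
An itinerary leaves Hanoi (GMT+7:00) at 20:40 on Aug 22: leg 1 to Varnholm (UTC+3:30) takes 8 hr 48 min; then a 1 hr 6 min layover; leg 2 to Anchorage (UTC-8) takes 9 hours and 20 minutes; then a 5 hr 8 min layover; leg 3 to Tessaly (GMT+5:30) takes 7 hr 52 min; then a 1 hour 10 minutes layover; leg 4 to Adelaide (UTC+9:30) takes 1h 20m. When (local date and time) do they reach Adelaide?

Convert departure to UTC: 20:40 − 7:00 = 13:40 UTC on Aug 22.
Add 8 hours 48 minutes leg 1 → 22:28 UTC.
Add 1 hour 6 minutes layover in Varnholm → 23:34 UTC.
Add 9 hours and 20 minutes leg 2 → 08:54 UTC (Aug 23).
Add 5 hours and 8 minutes layover in Anchorage → 14:02 UTC.
Add 7 hours 52 minutes leg 3 → 21:54 UTC.
Add 1 hour and 10 minutes layover in Tessaly → 23:04 UTC.
Add 1 hour 20 minutes leg 4 → 00:24 UTC (Aug 24).
Adelaide is UTC+9:30, so local arrival = 00:24 + 9:30 = 09:54 on Aug 24.

09:54 on Aug 24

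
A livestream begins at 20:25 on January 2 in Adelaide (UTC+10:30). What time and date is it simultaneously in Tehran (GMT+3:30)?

In UTC: 20:25 − 10:30 = 09:55 on Jan 2.
Tehran is UTC+3:30: 09:55 + 3:30 = 13:25 on Jan 2.

13:25 on January 2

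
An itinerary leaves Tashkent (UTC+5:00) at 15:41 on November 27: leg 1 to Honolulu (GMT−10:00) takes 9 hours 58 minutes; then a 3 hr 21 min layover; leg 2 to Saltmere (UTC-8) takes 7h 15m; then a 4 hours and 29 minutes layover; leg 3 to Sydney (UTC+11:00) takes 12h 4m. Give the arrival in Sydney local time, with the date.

10:48 on November 29

Convert departure to UTC: 15:41 − 5:00 = 10:41 UTC on Nov 27.
Add 9 hours and 58 minutes leg 1 → 20:39 UTC.
Add 3 hours 21 minutes layover in Honolulu → 00:00 UTC (Nov 28).
Add 7 hours 15 minutes leg 2 → 07:15 UTC.
Add 4 hours and 29 minutes layover in Saltmere → 11:44 UTC.
Add 12 hours 4 minutes leg 3 → 23:48 UTC.
Sydney is UTC+11:00, so local arrival = 23:48 + 11:00 = 10:48 on Nov 29.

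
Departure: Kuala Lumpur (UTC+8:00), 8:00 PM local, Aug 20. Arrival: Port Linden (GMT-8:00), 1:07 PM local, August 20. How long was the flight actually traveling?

9 hours 7 minutes

Departure in UTC: 8:00 PM − 8:00 = 12:00 PM on Aug 20.
Arrival in UTC: 1:07 PM + 8:00 = 9:07 PM on Aug 20.
Elapsed = 9:07 PM − 12:00 PM = 9 hours 7 minutes.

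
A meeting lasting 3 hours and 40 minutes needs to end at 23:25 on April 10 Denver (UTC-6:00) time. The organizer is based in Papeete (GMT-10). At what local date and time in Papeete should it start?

15:45 on Apr 10

Target end time in UTC: 23:25 + 6:00 = 05:25 on Apr 11.
Subtract 3 hours and 40 minutes → start 01:45 UTC on Apr 11.
Papeete is UTC−10:00: 01:45 − 10:00 = 15:45 on Apr 10.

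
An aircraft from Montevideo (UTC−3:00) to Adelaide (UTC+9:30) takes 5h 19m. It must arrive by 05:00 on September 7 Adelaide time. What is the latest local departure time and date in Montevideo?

11:11 on Sep 6

Target arrival in UTC: 05:00 − 9:30 = 19:30 on Sep 6.
Subtract 5 hours 19 minutes → departure 14:11 UTC on Sep 6.
Montevideo is UTC−3:00: 14:11 − 3:00 = 11:11 on Sep 6.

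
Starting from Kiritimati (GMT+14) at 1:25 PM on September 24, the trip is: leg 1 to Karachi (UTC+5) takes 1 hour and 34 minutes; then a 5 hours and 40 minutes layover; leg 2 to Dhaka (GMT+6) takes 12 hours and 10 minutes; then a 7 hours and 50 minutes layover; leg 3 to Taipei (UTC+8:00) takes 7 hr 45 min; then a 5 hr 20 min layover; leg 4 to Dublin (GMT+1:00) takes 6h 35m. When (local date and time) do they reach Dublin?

Convert departure to UTC: 1:25 PM − 14:00 = 11:25 PM UTC on Sep 23.
Add 1 hour and 34 minutes leg 1 → 12:59 AM UTC (Sep 24).
Add 5 hours and 40 minutes layover in Karachi → 6:39 AM UTC.
Add 12 hours and 10 minutes leg 2 → 6:49 PM UTC.
Add 7 hours 50 minutes layover in Dhaka → 2:39 AM UTC (Sep 25).
Add 7 hours and 45 minutes leg 3 → 10:24 AM UTC.
Add 5 hours 20 minutes layover in Taipei → 3:44 PM UTC.
Add 6 hours 35 minutes leg 4 → 10:19 PM UTC.
Dublin is UTC+1:00, so local arrival = 10:19 PM + 1:00 = 11:19 PM on Sep 25.

11:19 PM on Sep 25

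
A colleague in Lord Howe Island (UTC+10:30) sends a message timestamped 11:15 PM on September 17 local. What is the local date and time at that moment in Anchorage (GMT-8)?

4:45 AM on September 17

Anchorage is 18:30 behind Lord Howe Island.
Shift by the zone difference: 11:15 PM − 18:30 = 4:45 AM on Sep 17 in Anchorage.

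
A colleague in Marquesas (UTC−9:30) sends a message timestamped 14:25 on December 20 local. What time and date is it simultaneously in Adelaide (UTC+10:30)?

10:25 on Dec 21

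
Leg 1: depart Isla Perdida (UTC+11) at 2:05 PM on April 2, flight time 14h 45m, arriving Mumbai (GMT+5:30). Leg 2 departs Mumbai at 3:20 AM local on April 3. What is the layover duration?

Convert departure to UTC: 2:05 PM − 11:00 = 3:05 AM UTC on Apr 2.
Add 14 hours 45 minutes flight time → 5:50 PM UTC.
Mumbai is UTC+5:30, so local arrival = 5:50 PM + 5:30 = 11:20 PM on Apr 2.
Layover = 3:20 AM − 11:20 PM (+1 day) = 4 hours.

4 hours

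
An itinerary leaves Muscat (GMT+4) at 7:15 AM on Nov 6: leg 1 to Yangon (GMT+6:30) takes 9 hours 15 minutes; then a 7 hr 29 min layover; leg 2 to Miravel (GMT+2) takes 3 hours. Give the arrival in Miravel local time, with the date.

Convert departure to UTC: 7:15 AM − 4:00 = 3:15 AM UTC on Nov 6.
Add 9 hours 15 minutes leg 1 → 12:30 PM UTC.
Add 7 hours and 29 minutes layover in Yangon → 7:59 PM UTC.
Add 3 hours leg 2 → 10:59 PM UTC.
Miravel is UTC+2:00, so local arrival = 10:59 PM + 2:00 = 12:59 AM on Nov 7.

12:59 AM on November 7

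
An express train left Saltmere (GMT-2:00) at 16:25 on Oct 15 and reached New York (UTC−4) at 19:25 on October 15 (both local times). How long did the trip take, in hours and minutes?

5 hours

Departure in UTC: 16:25 + 2:00 = 18:25 on Oct 15.
Arrival in UTC: 19:25 + 4:00 = 23:25 on Oct 15.
Elapsed = 23:25 − 18:25 = 5 hours.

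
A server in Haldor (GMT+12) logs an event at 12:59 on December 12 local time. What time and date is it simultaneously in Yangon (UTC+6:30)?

07:29 on December 12

In UTC: 12:59 − 12:00 = 00:59 on Dec 12.
Yangon is UTC+6:30: 00:59 + 6:30 = 07:29 on Dec 12.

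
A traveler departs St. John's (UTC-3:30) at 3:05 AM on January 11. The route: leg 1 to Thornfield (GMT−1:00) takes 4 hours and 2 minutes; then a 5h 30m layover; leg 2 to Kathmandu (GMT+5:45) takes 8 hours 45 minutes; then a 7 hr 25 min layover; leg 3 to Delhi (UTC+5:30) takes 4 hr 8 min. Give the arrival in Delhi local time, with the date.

5:55 PM on January 12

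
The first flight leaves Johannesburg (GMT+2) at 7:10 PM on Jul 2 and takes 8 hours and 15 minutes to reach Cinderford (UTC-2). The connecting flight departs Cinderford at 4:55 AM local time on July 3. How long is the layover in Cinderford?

Convert departure to UTC: 7:10 PM − 2:00 = 5:10 PM UTC on Jul 2.
Add 8 hours 15 minutes flight time → 1:25 AM UTC (Jul 3).
Cinderford is UTC−2:00, so local arrival = 1:25 AM − 2:00 = 11:25 PM on Jul 2.
Layover = 4:55 AM − 11:25 PM (+1 day) = 5 hours 30 minutes.

5 hours 30 minutes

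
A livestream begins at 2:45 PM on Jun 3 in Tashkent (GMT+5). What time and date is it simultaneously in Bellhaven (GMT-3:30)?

6:15 AM on June 3

In UTC: 2:45 PM − 5:00 = 9:45 AM on Jun 3.
Bellhaven is UTC−3:30: 9:45 AM − 3:30 = 6:15 AM on Jun 3.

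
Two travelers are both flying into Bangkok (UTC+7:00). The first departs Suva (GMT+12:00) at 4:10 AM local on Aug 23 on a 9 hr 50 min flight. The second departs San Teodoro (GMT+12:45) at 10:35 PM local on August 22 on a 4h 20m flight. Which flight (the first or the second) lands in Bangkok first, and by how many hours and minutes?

the second, by 11 hours 50 minutes

Flight 1 in UTC: 4:10 AM − 12:00 = 4:10 PM on Aug 22.
+9 hours 50 minutes → arrive 2:00 AM UTC on Aug 23.
Flight 2 in UTC: 10:35 PM − 12:45 = 9:50 AM on Aug 22.
+4 hours 20 minutes → arrive 2:10 PM UTC on Aug 22.
Flight 2 lands earlier by 11 hours 50 minutes.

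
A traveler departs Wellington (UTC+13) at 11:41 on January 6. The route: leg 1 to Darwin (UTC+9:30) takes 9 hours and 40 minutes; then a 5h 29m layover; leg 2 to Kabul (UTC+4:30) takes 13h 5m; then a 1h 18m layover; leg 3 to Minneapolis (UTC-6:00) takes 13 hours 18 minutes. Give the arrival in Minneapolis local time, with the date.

11:31 on January 7

Convert departure to UTC: 11:41 − 13:00 = 22:41 UTC on Jan 5.
Add 9 hours 40 minutes leg 1 → 08:21 UTC (Jan 6).
Add 5 hours and 29 minutes layover in Darwin → 13:50 UTC.
Add 13 hours 5 minutes leg 2 → 02:55 UTC (Jan 7).
Add 1 hour 18 minutes layover in Kabul → 04:13 UTC.
Add 13 hours 18 minutes leg 3 → 17:31 UTC.
Minneapolis is UTC−6:00, so local arrival = 17:31 − 6:00 = 11:31 on Jan 7.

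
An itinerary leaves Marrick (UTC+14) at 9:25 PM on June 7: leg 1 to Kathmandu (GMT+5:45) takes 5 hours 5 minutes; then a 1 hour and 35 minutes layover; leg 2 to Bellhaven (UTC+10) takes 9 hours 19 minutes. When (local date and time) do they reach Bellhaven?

9:24 AM on June 8

Convert departure to UTC: 9:25 PM − 14:00 = 7:25 AM UTC on Jun 7.
Add 5 hours 5 minutes leg 1 → 12:30 PM UTC.
Add 1 hour and 35 minutes layover in Kathmandu → 2:05 PM UTC.
Add 9 hours and 19 minutes leg 2 → 11:24 PM UTC.
Bellhaven is UTC+10:00, so local arrival = 11:24 PM + 10:00 = 9:24 AM on Jun 8.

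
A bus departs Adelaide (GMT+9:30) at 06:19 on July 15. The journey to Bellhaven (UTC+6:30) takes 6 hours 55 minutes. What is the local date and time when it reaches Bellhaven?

10:14 on Jul 15

Convert departure to UTC: 06:19 − 9:30 = 20:49 UTC on Jul 14.
Add 6 hours 55 minutes travel time → 03:44 UTC (Jul 15).
Bellhaven is UTC+6:30, so local arrival = 03:44 + 6:30 = 10:14 on Jul 15.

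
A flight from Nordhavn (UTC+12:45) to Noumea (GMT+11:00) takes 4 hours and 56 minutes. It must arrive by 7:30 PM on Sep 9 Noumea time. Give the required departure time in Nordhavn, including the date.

Target arrival in UTC: 7:30 PM − 11:00 = 8:30 AM on Sep 9.
Subtract 4 hours and 56 minutes → departure 3:34 AM UTC on Sep 9.
Nordhavn is UTC+12:45: 3:34 AM + 12:45 = 4:19 PM on Sep 9.

4:19 PM on September 9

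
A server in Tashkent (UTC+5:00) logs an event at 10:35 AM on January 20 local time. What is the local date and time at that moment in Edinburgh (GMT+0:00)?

5:35 AM on January 20

Edinburgh is 5:00 behind Tashkent.
Shift by the zone difference: 10:35 AM − 5:00 = 5:35 AM on Jan 20 in Edinburgh.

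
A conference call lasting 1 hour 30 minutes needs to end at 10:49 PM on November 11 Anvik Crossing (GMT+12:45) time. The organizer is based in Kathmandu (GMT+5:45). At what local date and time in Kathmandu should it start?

2:19 PM on November 11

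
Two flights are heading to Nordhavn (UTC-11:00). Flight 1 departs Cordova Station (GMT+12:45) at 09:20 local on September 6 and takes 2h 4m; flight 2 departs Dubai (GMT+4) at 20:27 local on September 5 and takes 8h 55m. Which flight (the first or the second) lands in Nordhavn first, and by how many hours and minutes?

the first, by 2 hours 43 minutes

Flight 1 in UTC: 09:20 − 12:45 = 20:35 on Sep 5.
+2 hours and 4 minutes → arrive 22:39 UTC on Sep 5.
Flight 2 in UTC: 20:27 − 4:00 = 16:27 on Sep 5.
+8 hours and 55 minutes → arrive 01:22 UTC on Sep 6.
Flight 1 lands earlier by 2 hours 43 minutes.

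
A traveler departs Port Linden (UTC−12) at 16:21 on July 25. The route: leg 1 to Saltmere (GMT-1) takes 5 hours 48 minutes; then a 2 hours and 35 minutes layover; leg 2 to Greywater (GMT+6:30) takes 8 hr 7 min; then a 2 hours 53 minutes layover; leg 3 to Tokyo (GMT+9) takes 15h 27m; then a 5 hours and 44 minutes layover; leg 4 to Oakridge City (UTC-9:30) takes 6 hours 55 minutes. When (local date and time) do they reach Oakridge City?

Convert departure to UTC: 16:21 + 12:00 = 04:21 UTC on Jul 26.
Add 5 hours and 48 minutes leg 1 → 10:09 UTC.
Add 2 hours and 35 minutes layover in Saltmere → 12:44 UTC.
Add 8 hours and 7 minutes leg 2 → 20:51 UTC.
Add 2 hours and 53 minutes layover in Greywater → 23:44 UTC.
Add 15 hours and 27 minutes leg 3 → 15:11 UTC (Jul 27).
Add 5 hours and 44 minutes layover in Tokyo → 20:55 UTC.
Add 6 hours and 55 minutes leg 4 → 03:50 UTC (Jul 28).
Oakridge City is UTC−9:30, so local arrival = 03:50 − 9:30 = 18:20 on Jul 27.

18:20 on July 27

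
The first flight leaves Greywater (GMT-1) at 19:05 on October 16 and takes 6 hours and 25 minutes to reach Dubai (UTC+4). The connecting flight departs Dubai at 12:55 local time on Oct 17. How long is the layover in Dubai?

6 hours 25 minutes

Convert departure to UTC: 19:05 + 1:00 = 20:05 UTC on Oct 16.
Add 6 hours 25 minutes flight time → 02:30 UTC (Oct 17).
Dubai is UTC+4:00, so local arrival = 02:30 + 4:00 = 06:30 on Oct 17.
Layover = 12:55 − 06:30 = 6 hours 25 minutes.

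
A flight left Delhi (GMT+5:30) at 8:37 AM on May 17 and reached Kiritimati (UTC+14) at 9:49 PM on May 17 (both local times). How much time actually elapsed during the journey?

4 hours 42 minutes

Departure in UTC: 8:37 AM − 5:30 = 3:07 AM on May 17.
Arrival in UTC: 9:49 PM − 14:00 = 7:49 AM on May 17.
Elapsed = 7:49 AM − 3:07 AM = 4 hours 42 minutes.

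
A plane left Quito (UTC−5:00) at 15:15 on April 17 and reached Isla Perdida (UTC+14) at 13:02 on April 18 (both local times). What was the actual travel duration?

2 hours 47 minutes

Departure in UTC: 15:15 + 5:00 = 20:15 on Apr 17.
Arrival in UTC: 13:02 − 14:00 = 23:02 on Apr 17.
Elapsed = 23:02 − 20:15 = 2 hours 47 minutes.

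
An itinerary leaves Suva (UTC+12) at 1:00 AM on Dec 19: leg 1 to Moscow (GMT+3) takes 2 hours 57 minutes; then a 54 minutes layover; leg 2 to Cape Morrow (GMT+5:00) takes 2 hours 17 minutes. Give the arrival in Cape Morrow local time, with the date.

12:08 AM on December 19

Convert departure to UTC: 1:00 AM − 12:00 = 1:00 PM UTC on Dec 18.
Add 2 hours 57 minutes leg 1 → 3:57 PM UTC.
Add 54 minutes layover in Moscow → 4:51 PM UTC.
Add 2 hours and 17 minutes leg 2 → 7:08 PM UTC.
Cape Morrow is UTC+5:00, so local arrival = 7:08 PM + 5:00 = 12:08 AM on Dec 19.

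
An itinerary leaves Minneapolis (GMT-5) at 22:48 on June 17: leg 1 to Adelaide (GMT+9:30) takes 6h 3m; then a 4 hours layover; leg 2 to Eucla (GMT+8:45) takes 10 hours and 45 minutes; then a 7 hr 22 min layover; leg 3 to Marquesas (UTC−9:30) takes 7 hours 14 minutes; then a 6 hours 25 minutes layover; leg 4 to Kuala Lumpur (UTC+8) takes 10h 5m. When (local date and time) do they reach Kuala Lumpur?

15:42 on June 20

Convert departure to UTC: 22:48 + 5:00 = 03:48 UTC on Jun 18.
Add 6 hours and 3 minutes leg 1 → 09:51 UTC.
Add 4 hours layover in Adelaide → 13:51 UTC.
Add 10 hours 45 minutes leg 2 → 00:36 UTC (Jun 19).
Add 7 hours 22 minutes layover in Eucla → 07:58 UTC.
Add 7 hours and 14 minutes leg 3 → 15:12 UTC.
Add 6 hours 25 minutes layover in Marquesas → 21:37 UTC.
Add 10 hours 5 minutes leg 4 → 07:42 UTC (Jun 20).
Kuala Lumpur is UTC+8:00, so local arrival = 07:42 + 8:00 = 15:42 on Jun 20.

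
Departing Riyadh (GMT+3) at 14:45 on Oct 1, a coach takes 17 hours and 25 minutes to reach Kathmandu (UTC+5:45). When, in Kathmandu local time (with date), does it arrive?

10:55 on Oct 2

Convert departure to UTC: 14:45 − 3:00 = 11:45 UTC on Oct 1.
Add 17 hours 25 minutes travel time → 05:10 UTC (Oct 2).
Kathmandu is UTC+5:45, so local arrival = 05:10 + 5:45 = 10:55 on Oct 2.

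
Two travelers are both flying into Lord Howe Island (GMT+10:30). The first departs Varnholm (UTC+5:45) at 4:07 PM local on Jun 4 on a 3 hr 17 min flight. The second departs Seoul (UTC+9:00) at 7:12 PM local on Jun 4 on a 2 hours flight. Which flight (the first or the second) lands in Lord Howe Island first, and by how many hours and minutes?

Flight 1 in UTC: 4:07 PM − 5:45 = 10:22 AM on Jun 4.
+3 hours and 17 minutes → arrive 1:39 PM UTC on Jun 4.
Flight 2 in UTC: 7:12 PM − 9:00 = 10:12 AM on Jun 4.
+2 hours → arrive 12:12 PM UTC on Jun 4.
Flight 2 lands earlier by 1 hour 27 minutes.

the second, by 1 hour 27 minutes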